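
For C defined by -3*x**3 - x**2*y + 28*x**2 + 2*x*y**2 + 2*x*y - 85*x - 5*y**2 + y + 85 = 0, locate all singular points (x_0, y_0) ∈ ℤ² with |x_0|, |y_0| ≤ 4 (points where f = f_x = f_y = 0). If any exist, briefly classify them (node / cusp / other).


Singular points: {(3, 1)}; classification: cusp.

Compute partial derivatives:
  f_x = -9*x**2 - 2*x*y + 56*x + 2*y**2 + 2*y - 85.
  f_y = -x**2 + 4*x*y + 2*x - 10*y + 1.
Scan x_0 ∈ {−4, ..., 4}. For each x_0, f_y(x_0, y) is a polynomial in y; find its integer roots y ∈ {−4, ..., 4}, then test f_x and f at those candidates.
  x = -4: f_y(-4, y) = -26*y - 23; no integer root y with |y| ≤ 4.
  x = -3: f_y(-3, y) = -22*y - 14; no integer root y with |y| ≤ 4.
  x = -2: f_y(-2, y) = -18*y - 7; no integer root y with |y| ≤ 4.
  x = -1: f_y(-1, y) = -14*y - 2; no integer root y with |y| ≤ 4.
  x = 0: f_y(0, y) = 1 - 10*y; no integer root y with |y| ≤ 4.
  x = 1: f_y(1, y) = 2 - 6*y; no integer root y with |y| ≤ 4.
  x = 2: f_y(2, y) = 1 - 2*y; no integer root y with |y| ≤ 4.
  x = 3: f_y(3, y) = 2*y - 2; vanishes at y ∈ {1}. (3, 1): f_x = 0, f = 0 — SINGULAR.
  x = 4: f_y(4, y) = 6*y - 7; no integer root y with |y| ≤ 4.
Only singular point on the grid: (3, 1).
Classify: substitute x = 3 + u, y = 1 + v and expand: f = -3*u**3 - u**2*v + 2*u*v**2 + v**2.
No constant or linear terms (consistent with a singular point). Quadratic part: v**2. Cubic part: -3*u**3 - u**2*v + 2*u*v**2.
The quadratic part v**2 is a perfect square, so there is a single (double) tangent line v = 0, i.e. y = 1. Restricting the cubic part to that line (v = 0) leaves -3*u**3 ≠ 0, so f is not divisible by v and the branch is v² ≈ 3*u**3 to lowest order — this is a cusp.
Classification: cusp.


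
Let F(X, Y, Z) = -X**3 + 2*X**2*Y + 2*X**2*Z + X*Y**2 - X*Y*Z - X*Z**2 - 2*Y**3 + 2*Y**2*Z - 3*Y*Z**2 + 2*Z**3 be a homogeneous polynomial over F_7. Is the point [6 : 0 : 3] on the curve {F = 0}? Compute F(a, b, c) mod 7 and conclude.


F(6,0,3) ≡ 0 (mod 7); P is on the curve.

Evaluate F(6, 0, 3) term-by-term (mod 7).
  -X**3 ↦ -1·216·1·1 = -216
  2*X**2*Y ↦ 2·36·0·1 = 0
  2*X**2*Z ↦ 2·36·1·3 = 216
  X*Y**2 ↦ 1·6·0·1 = 0
  -X*Y*Z ↦ -1·6·0·3 = 0
  -X*Z**2 ↦ -1·6·1·9 = -54
  -2*Y**3 ↦ -2·1·0·1 = 0
  2*Y**2*Z ↦ 2·1·0·3 = 0
  -3*Y*Z**2 ↦ -3·1·0·9 = 0
  2*Z**3 ↦ 2·1·1·27 = 54
Sum: F(6, 0, 3) = (-216) + (0) + (216) + (0) + (0) + (-54) + (0) + (0) + (0) + (54) = 0.
Reducing mod 7: 0 ≡ 0 (mod 7).
Since F(a, b, c) ≡ 0 (mod 7), P lies on the curve.


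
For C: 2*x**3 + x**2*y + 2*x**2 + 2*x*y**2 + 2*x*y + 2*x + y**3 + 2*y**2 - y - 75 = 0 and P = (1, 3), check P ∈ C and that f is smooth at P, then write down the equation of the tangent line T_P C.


Tangent line at P: 42*x + 53*y - 201 = 0.

Step 1: f(1, 3) = 0, so P lies on C.
Step 2: partial derivatives
  f_x(x, y) = 6*x**2 + 2*x*y + 4*x + 2*y**2 + 2*y + 2, f_y(x, y) = x**2 + 4*x*y + 2*x + 3*y**2 + 4*y - 1.
  f_x(P) = 42, f_y(P) = 53 (gradient nonzero, so P is smooth).
Step 3: tangent line at P: 42·(x − 1) + 53·(y − 3) = 0.
Expanding: 42*x + 53*y - 201 = 0.


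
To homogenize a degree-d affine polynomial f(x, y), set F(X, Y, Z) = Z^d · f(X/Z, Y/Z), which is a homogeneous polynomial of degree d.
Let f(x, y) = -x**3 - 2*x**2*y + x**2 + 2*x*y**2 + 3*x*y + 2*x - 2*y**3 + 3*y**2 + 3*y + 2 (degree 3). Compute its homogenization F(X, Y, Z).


F(X, Y, Z) = -X**3 - 2*X**2*Y + X**2*Z + 2*X*Y**2 + 3*X*Y*Z + 2*X*Z**2 - 2*Y**3 + 3*Y**2*Z + 3*Y*Z**2 + 2*Z**3

deg(f) = 3.
Substitute x = X/Z, y = Y/Z into f, then multiply by Z^3.
  monomial -1·x^3·y^0 ↦ -1·X^3·Y^0·Z^0.
  monomial -2·x^2·y^1 ↦ -2·X^2·Y^1·Z^0.
  monomial 1·x^2·y^0 ↦ 1·X^2·Y^0·Z^1.
  monomial 2·x^1·y^2 ↦ 2·X^1·Y^2·Z^0.
  monomial 3·x^1·y^1 ↦ 3·X^1·Y^1·Z^1.
  monomial 2·x^1·y^0 ↦ 2·X^1·Y^0·Z^2.
  monomial -2·x^0·y^3 ↦ -2·X^0·Y^3·Z^0.
  monomial 3·x^0·y^2 ↦ 3·X^0·Y^2·Z^1.
  monomial 3·x^0·y^1 ↦ 3·X^0·Y^1·Z^2.
  monomial 2·x^0·y^0 ↦ 2·X^0·Y^0·Z^3.
Collecting: F(X, Y, Z) = -X**3 - 2*X**2*Y + X**2*Z + 2*X*Y**2 + 3*X*Y*Z + 2*X*Z**2 - 2*Y**3 + 3*Y**2*Z + 3*Y*Z**2 + 2*Z**3.


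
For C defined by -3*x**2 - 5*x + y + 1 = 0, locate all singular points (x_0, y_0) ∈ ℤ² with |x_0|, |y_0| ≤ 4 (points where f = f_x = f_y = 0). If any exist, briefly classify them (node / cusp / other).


No singular points in the scanned grid; C is smooth there.

Compute partial derivatives:
  f_x = -6*x - 5.
  f_y = 1.
f_y = 1 is a nonzero constant, so f_y never vanishes: no point (x, y) can satisfy f = f_x = f_y = 0. In particular no (x, y) ∈ {−4, ..., 4}² is singular; the curve is smooth.


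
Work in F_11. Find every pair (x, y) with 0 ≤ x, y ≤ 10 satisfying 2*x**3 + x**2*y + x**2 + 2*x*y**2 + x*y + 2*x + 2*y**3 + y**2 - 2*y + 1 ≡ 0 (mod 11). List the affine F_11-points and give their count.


Affine F_11-points: {(1, 1), (3, 6), (5, 0), (7, 6), (9, 2)}; count = 5.

For each of the 121 pairs (x, y) ∈ F_11², evaluate f(x, y) mod 11. Record the zeros.
  x = 0: [0↦1, 1↦2, 2↦6, 3↦3, 4↦5, 5↦2, 6↦6, 7↦7, 8↦6, 9↦4, 10↦2]  zeros at y ∈ ∅
  x = 1: [0↦6, 1↦0, 2↦1, 3↦10, 4↦6, 5↦1, 6↦7, 7↦3, 8↦1, 9↦2, 10↦7]  zeros at y ∈ {1}
  x = 2: [0↦3, 1↦3, 2↦3, 3↦4, 4↦7, 5↦2, 6↦1, 7↦5, 8↦4, 9↦10, 10↦2]  zeros at y ∈ ∅
  x = 3: [0↦4, 1↦1, 2↦2, 3↦8, 4↦9, 5↦6, 6↦0, 7↦3, 8↦5, 9↦7, 10↦10]  zeros at y ∈ {6}
  x = 4: [0↦10, 1↦6, 2↦10, 3↦1, 4↦2, 5↦3, 6↦5, 7↦9, 8↦5, 9↦5, 10↦10]  zeros at y ∈ ∅
  x = 5: [0↦0, 1↦8, 2↦6, 3↦6, 4↦9, 5↦5, 6↦6, 7↦2, 8↦5, 9↦5, 10↦3]  zeros at y ∈ {0}
  x = 6: [0↦8, 1↦8, 2↦2, 3↦2, 4↦9, 5↦2, 6↦4, 7↦5, 8↦6, 9↦8, 10↦1]  zeros at y ∈ ∅
  x = 7: [0↦2, 1↦7, 2↦10, 3↦1, 4↦3, 5↦6, 6↦0, 7↦8, 8↦9, 9↦4, 10↦5]  zeros at y ∈ {6}
  x = 8: [0↦5, 1↦6, 2↦9, 3↦4, 4↦3, 5↦7, 6↦6, 7↦1, 8↦4, 9↦5, 10↦5]  zeros at y ∈ ∅
  x = 9: [0↦7, 1↦6, 2↦0, 3↦1, 4↦10, 5↦6, 6↦1, 7↦7, 8↦3, 9↦1, 10↦2]  zeros at y ∈ {2}
  x = 10: [0↦9, 1↦8, 2↦6, 3↦4, 4↦3, 5↦4, 6↦8, 7↦5, 8↦7, 9↦4, 10↦8]  zeros at y ∈ ∅
Collecting zeros: affine points = {(1, 1), (3, 6), (5, 0), (7, 6), (9, 2)}.
Total count |C(F_11)_aff| = 5.


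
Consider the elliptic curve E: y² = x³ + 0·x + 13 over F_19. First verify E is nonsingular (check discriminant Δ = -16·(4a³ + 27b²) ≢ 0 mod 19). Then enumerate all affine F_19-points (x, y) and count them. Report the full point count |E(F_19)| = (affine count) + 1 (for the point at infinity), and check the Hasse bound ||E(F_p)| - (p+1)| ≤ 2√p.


Affine points = {(4, 1), (4, 18), (5, 9), (5, 10), (6, 1), (6, 18), (9, 1), (9, 18), (10, 5), (10, 14), (13, 5), (13, 14), (15, 5), (15, 14), (16, 9), (16, 10), (17, 9), (17, 10)}; affine count = 18; |E(F_19)| = 19.

Discriminant check: Δ ∝ 4a³ + 27b² = 4·0³ + 27·13² = 4·0 + 27·169 ≡ 3 (mod 19). Nonzero ⇒ E is nonsingular.
For each x ∈ F_19, compute rhs = x³ + 0·x + 13 mod 19, then count y ∈ F_19 with y² ≡ rhs.
  x = 0: rhs = 13, matching y values: none (0 points).
  x = 1: rhs = 14, matching y values: none (0 points).
  x = 2: rhs = 2, matching y values: none (0 points).
  x = 3: rhs = 2, matching y values: none (0 points).
  x = 4: rhs = 1, matching y values: 1, 18 (2 points).
  x = 5: rhs = 5, matching y values: 9, 10 (2 points).
  x = 6: rhs = 1, matching y values: 1, 18 (2 points).
  x = 7: rhs = 14, matching y values: none (0 points).
  x = 8: rhs = 12, matching y values: none (0 points).
  x = 9: rhs = 1, matching y values: 1, 18 (2 points).
  x = 10: rhs = 6, matching y values: 5, 14 (2 points).
  x = 11: rhs = 14, matching y values: none (0 points).
  x = 12: rhs = 12, matching y values: none (0 points).
  x = 13: rhs = 6, matching y values: 5, 14 (2 points).
  x = 14: rhs = 2, matching y values: none (0 points).
  x = 15: rhs = 6, matching y values: 5, 14 (2 points).
  x = 16: rhs = 5, matching y values: 9, 10 (2 points).
  x = 17: rhs = 5, matching y values: 9, 10 (2 points).
  x = 18: rhs = 12, matching y values: none (0 points).
Total affine count: 18.
Full point count |E(F_19)| = 18 + 1 = 19.
Hasse bound: |19 − (19+1)| = |-1| = 1 ≤ 2√19 ≈ 8.7178 ✓.


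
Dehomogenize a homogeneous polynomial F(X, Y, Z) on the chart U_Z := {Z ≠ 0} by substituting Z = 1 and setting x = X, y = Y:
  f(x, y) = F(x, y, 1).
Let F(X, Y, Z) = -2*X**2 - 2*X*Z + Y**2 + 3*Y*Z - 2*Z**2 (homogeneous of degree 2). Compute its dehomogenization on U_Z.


f(x, y) = -2*x**2 - 2*x + y**2 + 3*y - 2

On U_Z we set Z = 1. Each monomial c·X^i·Y^j·Z^k in F becomes c·x^i·y^j·1^k = c·x^i·y^j.
Substituting Z = 1: F(X, Y, 1) = -2*x**2 - 2*x + y**2 + 3*y - 2.
Note: deg(f) ≤ deg(F) = 2; strict inequality happens when F is divisible by Z (lost terms).


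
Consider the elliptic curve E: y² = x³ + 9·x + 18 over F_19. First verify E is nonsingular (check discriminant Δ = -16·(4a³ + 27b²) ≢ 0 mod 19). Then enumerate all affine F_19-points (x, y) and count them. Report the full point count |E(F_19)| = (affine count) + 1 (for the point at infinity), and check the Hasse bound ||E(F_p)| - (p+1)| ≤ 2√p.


Affine points = {(1, 3), (1, 16), (2, 5), (2, 14), (4, 2), (4, 17), (5, 6), (5, 13), (7, 5), (7, 14), (9, 7), (9, 12), (10, 5), (10, 14), (11, 2), (11, 17), (12, 7), (12, 12), (14, 0), (17, 7), (17, 12)}; affine count = 21; |E(F_19)| = 22.

Discriminant check: Δ ∝ 4a³ + 27b² = 4·9³ + 27·18² = 4·729 + 27·324 ≡ 17 (mod 19). Nonzero ⇒ E is nonsingular.
For each x ∈ F_19, compute rhs = x³ + 9·x + 18 mod 19, then count y ∈ F_19 with y² ≡ rhs.
  x = 0: rhs = 18, matching y values: none (0 points).
  x = 1: rhs = 9, matching y values: 3, 16 (2 points).
  x = 2: rhs = 6, matching y values: 5, 14 (2 points).
  x = 3: rhs = 15, matching y values: none (0 points).
  x = 4: rhs = 4, matching y values: 2, 17 (2 points).
  x = 5: rhs = 17, matching y values: 6, 13 (2 points).
  x = 6: rhs = 3, matching y values: none (0 points).
  x = 7: rhs = 6, matching y values: 5, 14 (2 points).
  x = 8: rhs = 13, matching y values: none (0 points).
  x = 9: rhs = 11, matching y values: 7, 12 (2 points).
  x = 10: rhs = 6, matching y values: 5, 14 (2 points).
  x = 11: rhs = 4, matching y values: 2, 17 (2 points).
  x = 12: rhs = 11, matching y values: 7, 12 (2 points).
  x = 13: rhs = 14, matching y values: none (0 points).
  x = 14: rhs = 0, matching y values: 0 (1 points).
  x = 15: rhs = 13, matching y values: none (0 points).
  x = 16: rhs = 2, matching y values: none (0 points).
  x = 17: rhs = 11, matching y values: 7, 12 (2 points).
  x = 18: rhs = 8, matching y values: none (0 points).
Total affine count: 21.
Full point count |E(F_19)| = 21 + 1 = 22.
Hasse bound: |22 − (19+1)| = |2| = 2 ≤ 2√19 ≈ 8.7178 ✓.


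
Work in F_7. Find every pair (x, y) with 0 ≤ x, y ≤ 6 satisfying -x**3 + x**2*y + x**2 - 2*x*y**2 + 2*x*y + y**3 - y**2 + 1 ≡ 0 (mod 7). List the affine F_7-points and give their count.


Affine F_7-points: {(0, 4), (3, 2)}; count = 2.

For each of the 49 pairs (x, y) ∈ F_7², evaluate f(x, y) mod 7. Record the zeros.
  x = 0: [0↦1, 1↦1, 2↦5, 3↦5, 4↦0, 5↦3, 6↦6]  zeros at y ∈ {4}
  x = 1: [0↦1, 1↦2, 2↦3, 3↦3, 4↦1, 5↦3, 6↦1]  zeros at y ∈ ∅
  x = 2: [0↦4, 1↦1, 2↦1, 3↦3, 4↦6, 5↦2, 6↦4]  zeros at y ∈ ∅
  x = 3: [0↦4, 1↦6, 2↦0, 3↦6, 4↦2, 5↦1, 6↦2]  zeros at y ∈ {2}
  x = 4: [0↦2, 1↦4, 2↦1, 3↦6, 4↦4, 5↦1, 6↦3]  zeros at y ∈ ∅
  x = 5: [0↦6, 1↦3, 2↦5, 3↦4, 4↦6, 5↦3, 6↦1]  zeros at y ∈ ∅
  x = 6: [0↦3, 1↦4, 2↦6, 3↦1, 4↦2, 5↦1, 6↦4]  zeros at y ∈ ∅
Collecting zeros: affine points = {(0, 4), (3, 2)}.
Total count |C(F_7)_aff| = 2.


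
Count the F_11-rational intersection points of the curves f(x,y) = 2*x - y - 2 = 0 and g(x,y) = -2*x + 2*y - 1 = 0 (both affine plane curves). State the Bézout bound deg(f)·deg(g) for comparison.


Common zeros: {(8, 3)}; count = 1; Bézout bound = 1.

deg(f) = 1, deg(g) = 1, so Bézout bound = 1.
Scan x ∈ F_11. For each x, list the y ∈ F_11 with f(x, y) ≡ 0 and those with g(x, y) ≡ 0 (mod 11); the common zeros in that column are the intersection.
  x = 0: f ≡ 0 at y ∈ {9}; g ≡ 0 at y ∈ {6}; common: ∅.
  x = 1: f ≡ 0 at y ∈ {0}; g ≡ 0 at y ∈ {7}; common: ∅.
  x = 2: f ≡ 0 at y ∈ {2}; g ≡ 0 at y ∈ {8}; common: ∅.
  x = 3: f ≡ 0 at y ∈ {4}; g ≡ 0 at y ∈ {9}; common: ∅.
  x = 4: f ≡ 0 at y ∈ {6}; g ≡ 0 at y ∈ {10}; common: ∅.
  x = 5: f ≡ 0 at y ∈ {8}; g ≡ 0 at y ∈ {0}; common: ∅.
  x = 6: f ≡ 0 at y ∈ {10}; g ≡ 0 at y ∈ {1}; common: ∅.
  x = 7: f ≡ 0 at y ∈ {1}; g ≡ 0 at y ∈ {2}; common: ∅.
  x = 8: f ≡ 0 at y ∈ {3}; g ≡ 0 at y ∈ {3}; common: {3}.
  x = 9: f ≡ 0 at y ∈ {5}; g ≡ 0 at y ∈ {4}; common: ∅.
  x = 10: f ≡ 0 at y ∈ {7}; g ≡ 0 at y ∈ {5}; common: ∅.
Collecting: common zeros = {(8, 3)}, so the count is 1.
Comparison with the Bézout bound: 1 ≤ 1 = deg(f)·deg(g), as expected for curves with no common component (the bound is attained).


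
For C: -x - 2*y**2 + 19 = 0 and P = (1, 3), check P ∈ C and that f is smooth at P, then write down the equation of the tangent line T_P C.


Tangent line at P: -x - 12*y + 37 = 0.

Step 1: f(1, 3) = 0, so P lies on C.
Step 2: partial derivatives
  f_x(x, y) = -1, f_y(x, y) = -4*y.
  f_x(P) = -1, f_y(P) = -12 (gradient nonzero, so P is smooth).
Step 3: tangent line at P: -1·(x − 1) + -12·(y − 3) = 0.
Expanding: -x - 12*y + 37 = 0.


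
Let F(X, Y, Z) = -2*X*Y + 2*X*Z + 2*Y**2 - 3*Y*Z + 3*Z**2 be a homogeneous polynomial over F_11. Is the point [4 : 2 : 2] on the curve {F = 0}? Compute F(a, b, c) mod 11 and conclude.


F(4,2,2) ≡ 8 (mod 11); P is NOT on the curve.

Evaluate F(4, 2, 2) term-by-term (mod 11).
  -2*X*Y ↦ -2·4·2·1 = -16
  2*X*Z ↦ 2·4·1·2 = 16
  2*Y**2 ↦ 2·1·4·1 = 8
  -3*Y*Z ↦ -3·1·2·2 = -12
  3*Z**2 ↦ 3·1·1·4 = 12
Sum: F(4, 2, 2) = (-16) + (16) + (8) + (-12) + (12) = 8.
Reducing mod 11: 8 ≡ 8 (mod 11).
Since F(a, b, c) ≡ 8 ≠ 0 (mod 11), P does NOT lie on the curve.


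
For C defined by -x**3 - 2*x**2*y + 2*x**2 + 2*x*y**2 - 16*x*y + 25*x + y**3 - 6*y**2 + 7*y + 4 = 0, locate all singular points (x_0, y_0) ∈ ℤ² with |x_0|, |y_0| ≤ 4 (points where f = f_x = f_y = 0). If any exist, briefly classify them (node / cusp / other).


Singular points: {(-1, 3)}; classification: node.

Compute partial derivatives:
  f_x = -3*x**2 - 4*x*y + 4*x + 2*y**2 - 16*y + 25.
  f_y = -2*x**2 + 4*x*y - 16*x + 3*y**2 - 12*y + 7.
Scan x_0 ∈ {−4, ..., 4}. For each x_0, f_y(x_0, y) is a polynomial in y; find its integer roots y ∈ {−4, ..., 4}, then test f_x and f at those candidates.
  x = -4: f_y(-4, y) = 3*y**2 - 28*y + 39; no integer root y with |y| ≤ 4.
  x = -3: f_y(-3, y) = 3*y**2 - 24*y + 37; no integer root y with |y| ≤ 4.
  x = -2: f_y(-2, y) = 3*y**2 - 20*y + 31; no integer root y with |y| ≤ 4.
  x = -1: f_y(-1, y) = 3*y**2 - 16*y + 21; vanishes at y ∈ {3}. (-1, 3): f_x = 0, f = 0 — SINGULAR.
  x = 0: f_y(0, y) = 3*y**2 - 12*y + 7; no integer root y with |y| ≤ 4.
  x = 1: f_y(1, y) = 3*y**2 - 8*y - 11; vanishes at y ∈ {-1}. (1, -1): f_x = 48 ≠ 0.
  x = 2: f_y(2, y) = 3*y**2 - 4*y - 33; no integer root y with |y| ≤ 4.
  x = 3: f_y(3, y) = 3*y**2 - 59; no integer root y with |y| ≤ 4.
  x = 4: f_y(4, y) = 3*y**2 + 4*y - 89; no integer root y with |y| ≤ 4.
Only singular point on the grid: (-1, 3).
Classify: substitute x = -1 + u, y = 3 + v and expand: f = -u**3 - 2*u**2*v - u**2 + 2*u*v**2 + v**3 + v**2.
No constant or linear terms (consistent with a singular point). Quadratic part: -u**2 + v**2. Cubic part: -u**3 - 2*u**2*v + 2*u*v**2 + v**3.
The quadratic part v**2 - u**2 = (v − u)(v + u) splits into two distinct linear factors, so there are two distinct tangent lines y − 3 = ±(x − -1) — this is a node (ordinary double point).
Classification: node.


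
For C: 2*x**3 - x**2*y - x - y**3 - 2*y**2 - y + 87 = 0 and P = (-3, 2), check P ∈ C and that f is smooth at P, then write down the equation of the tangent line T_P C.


Tangent line at P: 65*x - 30*y + 255 = 0.

Step 1: f(-3, 2) = 0, so P lies on C.
Step 2: partial derivatives
  f_x(x, y) = 6*x**2 - 2*x*y - 1, f_y(x, y) = -x**2 - 3*y**2 - 4*y - 1.
  f_x(P) = 65, f_y(P) = -30 (gradient nonzero, so P is smooth).
Step 3: tangent line at P: 65·(x − -3) + -30·(y − 2) = 0.
Expanding: 65*x - 30*y + 255 = 0.


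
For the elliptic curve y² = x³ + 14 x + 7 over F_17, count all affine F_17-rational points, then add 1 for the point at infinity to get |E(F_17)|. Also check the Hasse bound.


Affine points = {(2, 3), (2, 14), (3, 5), (3, 12), (4, 5), (4, 12), (5, 7), (5, 10), (6, 1), (6, 16), (8, 6), (8, 11), (10, 5), (10, 12), (11, 8), (11, 9), (12, 4), (12, 13), (16, 3), (16, 14)}; affine count = 20; |E(F_17)| = 21.

Discriminant check: Δ ∝ 4a³ + 27b² = 4·14³ + 27·7² = 4·2744 + 27·49 ≡ 8 (mod 17). Nonzero ⇒ E is nonsingular.
For each x ∈ F_17, compute rhs = x³ + 14·x + 7 mod 17, then count y ∈ F_17 with y² ≡ rhs.
  x = 0: rhs = 7, matching y values: none (0 points).
  x = 1: rhs = 5, matching y values: none (0 points).
  x = 2: rhs = 9, matching y values: 3, 14 (2 points).
  x = 3: rhs = 8, matching y values: 5, 12 (2 points).
  x = 4: rhs = 8, matching y values: 5, 12 (2 points).
  x = 5: rhs = 15, matching y values: 7, 10 (2 points).
  x = 6: rhs = 1, matching y values: 1, 16 (2 points).
  x = 7: rhs = 6, matching y values: none (0 points).
  x = 8: rhs = 2, matching y values: 6, 11 (2 points).
  x = 9: rhs = 12, matching y values: none (0 points).
  x = 10: rhs = 8, matching y values: 5, 12 (2 points).
  x = 11: rhs = 13, matching y values: 8, 9 (2 points).
  x = 12: rhs = 16, matching y values: 4, 13 (2 points).
  x = 13: rhs = 6, matching y values: none (0 points).
  x = 14: rhs = 6, matching y values: none (0 points).
  x = 15: rhs = 5, matching y values: none (0 points).
  x = 16: rhs = 9, matching y values: 3, 14 (2 points).
Total affine count: 20.
Full point count |E(F_17)| = 20 + 1 = 21.
Hasse bound: |21 − (17+1)| = |3| = 3 ≤ 2√17 ≈ 8.2462 ✓.


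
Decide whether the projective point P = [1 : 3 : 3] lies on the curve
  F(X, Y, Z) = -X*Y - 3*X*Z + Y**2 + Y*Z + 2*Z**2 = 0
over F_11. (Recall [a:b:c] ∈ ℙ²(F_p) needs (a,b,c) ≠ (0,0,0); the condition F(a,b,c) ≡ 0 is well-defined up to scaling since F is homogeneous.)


F(1,3,3) ≡ 2 (mod 11); P is NOT on the curve.

Evaluate F(1, 3, 3) term-by-term (mod 11).
  -X*Y ↦ -1·1·3·1 = -3
  -3*X*Z ↦ -3·1·1·3 = -9
  Y**2 ↦ 1·1·9·1 = 9
  Y*Z ↦ 1·1·3·3 = 9
  2*Z**2 ↦ 2·1·1·9 = 18
Sum: F(1, 3, 3) = (-3) + (-9) + (9) + (9) + (18) = 24.
Reducing mod 11: 24 ≡ 2 (mod 11).
Since F(a, b, c) ≡ 2 ≠ 0 (mod 11), P does NOT lie on the curve.


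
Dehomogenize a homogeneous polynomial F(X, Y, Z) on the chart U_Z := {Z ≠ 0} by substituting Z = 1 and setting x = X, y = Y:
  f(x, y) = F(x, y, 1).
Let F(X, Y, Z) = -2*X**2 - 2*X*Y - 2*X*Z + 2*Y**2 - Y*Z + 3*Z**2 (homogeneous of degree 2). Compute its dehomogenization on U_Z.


f(x, y) = -2*x**2 - 2*x*y - 2*x + 2*y**2 - y + 3

On U_Z we set Z = 1. Each monomial c·X^i·Y^j·Z^k in F becomes c·x^i·y^j·1^k = c·x^i·y^j.
Substituting Z = 1: F(X, Y, 1) = -2*x**2 - 2*x*y - 2*x + 2*y**2 - y + 3.
Note: deg(f) ≤ deg(F) = 2; strict inequality happens when F is divisible by Z (lost terms).


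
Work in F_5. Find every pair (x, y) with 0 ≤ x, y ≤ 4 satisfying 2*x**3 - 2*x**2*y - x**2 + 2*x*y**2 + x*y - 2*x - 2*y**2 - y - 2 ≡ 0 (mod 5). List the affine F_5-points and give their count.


Affine F_5-points: {(0, 1), (1, 1), (2, 2), (2, 4), (3, 1), (3, 3)}; count = 6.

For each of the 25 pairs (x, y) ∈ F_5², evaluate f(x, y) mod 5. Record the zeros.
  x = 0: [0↦3, 1↦0, 2↦3, 3↦2, 4↦2]  zeros at y ∈ {1}
  x = 1: [0↦2, 1↦0, 2↦3, 3↦1, 4↦4]  zeros at y ∈ {1}
  x = 2: [0↦1, 1↦1, 2↦0, 3↦3, 4↦0]  zeros at y ∈ {2, 4}
  x = 3: [0↦2, 1↦0, 2↦1, 3↦0, 4↦2]  zeros at y ∈ {1, 3}
  x = 4: [0↦2, 1↦4, 2↦3, 3↦4, 4↦2]  zeros at y ∈ ∅
Collecting zeros: affine points = {(0, 1), (1, 1), (2, 2), (2, 4), (3, 1), (3, 3)}.
Total count |C(F_5)_aff| = 6.


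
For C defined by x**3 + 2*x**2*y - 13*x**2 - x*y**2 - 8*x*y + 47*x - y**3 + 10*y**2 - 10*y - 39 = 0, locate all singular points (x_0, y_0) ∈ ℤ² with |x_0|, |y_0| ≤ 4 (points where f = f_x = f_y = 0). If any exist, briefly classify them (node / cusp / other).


Singular points: {(3, 2)}; classification: cusp.

Compute partial derivatives:
  f_x = 3*x**2 + 4*x*y - 26*x - y**2 - 8*y + 47.
  f_y = 2*x**2 - 2*x*y - 8*x - 3*y**2 + 20*y - 10.
Scan x_0 ∈ {−4, ..., 4}. For each x_0, f_y(x_0, y) is a polynomial in y; find its integer roots y ∈ {−4, ..., 4}, then test f_x and f at those candidates.
  x = -4: f_y(-4, y) = -3*y**2 + 28*y + 54; no integer root y with |y| ≤ 4.
  x = -3: f_y(-3, y) = -3*y**2 + 26*y + 32; no integer root y with |y| ≤ 4.
  x = -2: f_y(-2, y) = -3*y**2 + 24*y + 14; no integer root y with |y| ≤ 4.
  x = -1: f_y(-1, y) = -3*y**2 + 22*y; vanishes at y ∈ {0}. (-1, 0): f_x = 76 ≠ 0.
  x = 0: f_y(0, y) = -3*y**2 + 20*y - 10; no integer root y with |y| ≤ 4.
  x = 1: f_y(1, y) = -3*y**2 + 18*y - 16; no integer root y with |y| ≤ 4.
  x = 2: f_y(2, y) = -3*y**2 + 16*y - 18; no integer root y with |y| ≤ 4.
  x = 3: f_y(3, y) = -3*y**2 + 14*y - 16; vanishes at y ∈ {2}. (3, 2): f_x = 0, f = 0 — SINGULAR.
  x = 4: f_y(4, y) = -3*y**2 + 12*y - 10; no integer root y with |y| ≤ 4.
Only singular point on the grid: (3, 2).
Classify: substitute x = 3 + u, y = 2 + v and expand: f = u**3 + 2*u**2*v - u*v**2 - v**3 + v**2.
No constant or linear terms (consistent with a singular point). Quadratic part: v**2. Cubic part: u**3 + 2*u**2*v - u*v**2 - v**3.
The quadratic part v**2 is a perfect square, so there is a single (double) tangent line v = 0, i.e. y = 2. Restricting the cubic part to that line (v = 0) leaves u**3 ≠ 0, so f is not divisible by v and the branch is v² ≈ -u**3 to lowest order — this is a cusp.
Classification: cusp.


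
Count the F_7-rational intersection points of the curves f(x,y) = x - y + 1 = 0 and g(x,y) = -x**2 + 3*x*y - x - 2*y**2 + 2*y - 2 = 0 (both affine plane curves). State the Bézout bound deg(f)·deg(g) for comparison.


Common zeros: ∅; count = 0; Bézout bound = 2.

deg(f) = 1, deg(g) = 2, so Bézout bound = 2.
Scan x ∈ F_7. For each x, list the y ∈ F_7 with f(x, y) ≡ 0 and those with g(x, y) ≡ 0 (mod 7); the common zeros in that column are the intersection.
  x = 0: f ≡ 0 at y ∈ {1}; g ≡ 0 at y ∈ {3, 5}; common: ∅.
  x = 1: f ≡ 0 at y ∈ {2}; g ≡ 0 at y ∈ {3}; common: ∅.
  x = 2: f ≡ 0 at y ∈ {3}; g ≡ 0 at y ∈ {2}; common: ∅.
  x = 3: f ≡ 0 at y ∈ {4}; g ≡ 0 at y ∈ {0, 2}; common: ∅.
  x = 4: f ≡ 0 at y ∈ {5}; g ≡ 0 at y ∈ ∅; common: ∅.
  x = 5: f ≡ 0 at y ∈ {6}; g ≡ 0 at y ∈ ∅; common: ∅.
  x = 6: f ≡ 0 at y ∈ {0}; g ≡ 0 at y ∈ ∅; common: ∅.
Collecting: common zeros = ∅, so the count is 0.
Comparison with the Bézout bound: 0 ≤ 2 = deg(f)·deg(g), as expected for curves with no common component (the affine F_7-count falls short of the bound because intersections may lie at infinity, over extension fields, or carry multiplicity).


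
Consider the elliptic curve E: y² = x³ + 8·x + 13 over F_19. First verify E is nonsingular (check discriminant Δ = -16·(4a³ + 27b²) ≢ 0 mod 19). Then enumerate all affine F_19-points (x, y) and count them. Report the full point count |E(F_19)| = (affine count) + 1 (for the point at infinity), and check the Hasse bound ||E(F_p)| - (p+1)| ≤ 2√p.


Affine points = {(3, 8), (3, 11), (5, 8), (5, 11), (6, 7), (6, 12), (8, 0), (9, 4), (9, 15), (11, 8), (11, 11), (14, 0), (16, 0), (18, 2), (18, 17)}; affine count = 15; |E(F_19)| = 16.

Discriminant check: Δ ∝ 4a³ + 27b² = 4·8³ + 27·13² = 4·512 + 27·169 ≡ 18 (mod 19). Nonzero ⇒ E is nonsingular.
For each x ∈ F_19, compute rhs = x³ + 8·x + 13 mod 19, then count y ∈ F_19 with y² ≡ rhs.
  x = 0: rhs = 13, matching y values: none (0 points).
  x = 1: rhs = 3, matching y values: none (0 points).
  x = 2: rhs = 18, matching y values: none (0 points).
  x = 3: rhs = 7, matching y values: 8, 11 (2 points).
  x = 4: rhs = 14, matching y values: none (0 points).
  x = 5: rhs = 7, matching y values: 8, 11 (2 points).
  x = 6: rhs = 11, matching y values: 7, 12 (2 points).
  x = 7: rhs = 13, matching y values: none (0 points).
  x = 8: rhs = 0, matching y values: 0 (1 points).
  x = 9: rhs = 16, matching y values: 4, 15 (2 points).
  x = 10: rhs = 10, matching y values: none (0 points).
  x = 11: rhs = 7, matching y values: 8, 11 (2 points).
  x = 12: rhs = 13, matching y values: none (0 points).
  x = 13: rhs = 15, matching y values: none (0 points).
  x = 14: rhs = 0, matching y values: 0 (1 points).
  x = 15: rhs = 12, matching y values: none (0 points).
  x = 16: rhs = 0, matching y values: 0 (1 points).
  x = 17: rhs = 8, matching y values: none (0 points).
  x = 18: rhs = 4, matching y values: 2, 17 (2 points).
Total affine count: 15.
Full point count |E(F_19)| = 15 + 1 = 16.
Hasse bound: |16 − (19+1)| = |-4| = 4 ≤ 2√19 ≈ 8.7178 ✓.


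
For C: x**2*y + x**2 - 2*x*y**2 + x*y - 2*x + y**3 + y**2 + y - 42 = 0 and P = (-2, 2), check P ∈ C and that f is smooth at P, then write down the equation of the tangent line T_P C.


Tangent line at P: -20*x + 35*y - 110 = 0.

Step 1: f(-2, 2) = 0, so P lies on C.
Step 2: partial derivatives
  f_x(x, y) = 2*x*y + 2*x - 2*y**2 + y - 2, f_y(x, y) = x**2 - 4*x*y + x + 3*y**2 + 2*y + 1.
  f_x(P) = -20, f_y(P) = 35 (gradient nonzero, so P is smooth).
Step 3: tangent line at P: -20·(x − -2) + 35·(y − 2) = 0.
Expanding: -20*x + 35*y - 110 = 0.


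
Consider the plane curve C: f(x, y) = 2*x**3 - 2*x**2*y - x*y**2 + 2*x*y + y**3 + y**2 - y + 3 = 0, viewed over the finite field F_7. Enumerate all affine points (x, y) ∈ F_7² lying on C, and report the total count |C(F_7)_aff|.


Affine F_7-points: {(2, 1), (4, 2), (4, 3), (4, 5), (6, 2), (6, 4), (6, 6)}; count = 7.

For each of the 49 pairs (x, y) ∈ F_7², evaluate f(x, y) mod 7. Record the zeros.
  x = 0: [0↦3, 1↦4, 2↦6, 3↦1, 4↦2, 5↦1, 6↦4]  zeros at y ∈ ∅
  x = 1: [0↦5, 1↦5, 2↦4, 3↦1, 4↦2, 5↦6, 6↦5]  zeros at y ∈ ∅
  x = 2: [0↦5, 1↦0, 2↦6, 3↦1, 4↦5, 5↦3, 6↦1]  zeros at y ∈ {1}
  x = 3: [0↦1, 1↦1, 2↦3, 3↦6, 4↦2, 5↦4, 6↦4]  zeros at y ∈ ∅
  x = 4: [0↦5, 1↦6, 2↦0, 3↦0, 4↦5, 5↦0, 6↦5]  zeros at y ∈ {2, 3, 5}
  x = 5: [0↦1, 1↦6, 2↦2, 3↦2, 4↦5, 5↦3, 6↦2]  zeros at y ∈ ∅
  x = 6: [0↦1, 1↦6, 2↦0, 3↦3, 4↦0, 5↦4, 6↦0]  zeros at y ∈ {2, 4, 6}
Collecting zeros: affine points = {(2, 1), (4, 2), (4, 3), (4, 5), (6, 2), (6, 4), (6, 6)}.
Total count |C(F_7)_aff| = 7.


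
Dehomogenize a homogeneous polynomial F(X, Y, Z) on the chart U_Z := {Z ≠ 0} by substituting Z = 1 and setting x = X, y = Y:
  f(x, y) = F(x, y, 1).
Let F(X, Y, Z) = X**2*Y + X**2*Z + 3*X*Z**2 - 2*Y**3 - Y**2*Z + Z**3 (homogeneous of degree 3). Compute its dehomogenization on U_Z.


f(x, y) = x**2*y + x**2 + 3*x - 2*y**3 - y**2 + 1

On U_Z we set Z = 1. Each monomial c·X^i·Y^j·Z^k in F becomes c·x^i·y^j·1^k = c·x^i·y^j.
Substituting Z = 1: F(X, Y, 1) = x**2*y + x**2 + 3*x - 2*y**3 - y**2 + 1.
Note: deg(f) ≤ deg(F) = 3; strict inequality happens when F is divisible by Z (lost terms).


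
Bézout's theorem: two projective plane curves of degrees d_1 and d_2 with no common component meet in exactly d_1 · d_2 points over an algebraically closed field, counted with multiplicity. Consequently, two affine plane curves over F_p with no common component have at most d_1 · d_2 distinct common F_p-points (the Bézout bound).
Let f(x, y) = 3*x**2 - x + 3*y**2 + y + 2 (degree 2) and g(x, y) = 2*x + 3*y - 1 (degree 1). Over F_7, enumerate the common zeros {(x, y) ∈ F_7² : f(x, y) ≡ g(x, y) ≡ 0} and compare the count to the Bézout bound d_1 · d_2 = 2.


Common zeros: {(2, 6), (3, 3)}; count = 2; Bézout bound = 2.

deg(f) = 2, deg(g) = 1, so Bézout bound = 2.
Scan x ∈ F_7. For each x, list the y ∈ F_7 with f(x, y) ≡ 0 and those with g(x, y) ≡ 0 (mod 7); the common zeros in that column are the intersection.
  x = 0: f ≡ 0 at y ∈ ∅; g ≡ 0 at y ∈ {5}; common: ∅.
  x = 1: f ≡ 0 at y ∈ {4, 5}; g ≡ 0 at y ∈ {2}; common: ∅.
  x = 2: f ≡ 0 at y ∈ {3, 6}; g ≡ 0 at y ∈ {6}; common: {6}.
  x = 3: f ≡ 0 at y ∈ {3, 6}; g ≡ 0 at y ∈ {3}; common: {3}.
  x = 4: f ≡ 0 at y ∈ {4, 5}; g ≡ 0 at y ∈ {0}; common: ∅.
  x = 5: f ≡ 0 at y ∈ ∅; g ≡ 0 at y ∈ {4}; common: ∅.
  x = 6: f ≡ 0 at y ∈ ∅; g ≡ 0 at y ∈ {1}; common: ∅.
Collecting: common zeros = {(2, 6), (3, 3)}, so the count is 2.
Comparison with the Bézout bound: 2 ≤ 2 = deg(f)·deg(g), as expected for curves with no common component (the bound is attained).


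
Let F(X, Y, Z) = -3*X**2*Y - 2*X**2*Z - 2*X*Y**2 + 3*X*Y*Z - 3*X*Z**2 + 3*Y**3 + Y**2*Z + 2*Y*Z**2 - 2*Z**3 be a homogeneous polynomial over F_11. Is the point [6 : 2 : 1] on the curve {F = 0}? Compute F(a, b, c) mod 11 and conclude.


F(6,2,1) ≡ 9 (mod 11); P is NOT on the curve.

Evaluate F(6, 2, 1) term-by-term (mod 11).
  -3*X**2*Y ↦ -3·36·2·1 = -216
  -2*X**2*Z ↦ -2·36·1·1 = -72
  -2*X*Y**2 ↦ -2·6·4·1 = -48
  3*X*Y*Z ↦ 3·6·2·1 = 36
  -3*X*Z**2 ↦ -3·6·1·1 = -18
  3*Y**3 ↦ 3·1·8·1 = 24
  Y**2*Z ↦ 1·1·4·1 = 4
  2*Y*Z**2 ↦ 2·1·2·1 = 4
  -2*Z**3 ↦ -2·1·1·1 = -2
Sum: F(6, 2, 1) = (-216) + (-72) + (-48) + (36) + (-18) + (24) + (4) + (4) + (-2) = -288.
Reducing mod 11: -288 ≡ 9 (mod 11).
Since F(a, b, c) ≡ 9 ≠ 0 (mod 11), P does NOT lie on the curve.


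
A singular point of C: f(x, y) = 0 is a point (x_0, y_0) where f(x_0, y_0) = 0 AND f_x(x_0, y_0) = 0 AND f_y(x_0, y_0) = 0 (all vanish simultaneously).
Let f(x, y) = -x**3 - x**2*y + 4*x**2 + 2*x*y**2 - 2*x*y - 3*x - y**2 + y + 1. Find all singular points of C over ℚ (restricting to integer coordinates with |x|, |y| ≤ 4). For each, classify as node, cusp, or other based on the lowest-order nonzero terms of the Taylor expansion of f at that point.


Singular points: {(1, 1)}; classification: cusp.

Compute partial derivatives:
  f_x = -3*x**2 - 2*x*y + 8*x + 2*y**2 - 2*y - 3.
  f_y = -x**2 + 4*x*y - 2*x - 2*y + 1.
Scan x_0 ∈ {−4, ..., 4}. For each x_0, f_y(x_0, y) is a polynomial in y; find its integer roots y ∈ {−4, ..., 4}, then test f_x and f at those candidates.
  x = -4: f_y(-4, y) = -18*y - 7; no integer root y with |y| ≤ 4.
  x = -3: f_y(-3, y) = -14*y - 2; no integer root y with |y| ≤ 4.
  x = -2: f_y(-2, y) = 1 - 10*y; no integer root y with |y| ≤ 4.
  x = -1: f_y(-1, y) = 2 - 6*y; no integer root y with |y| ≤ 4.
  x = 0: f_y(0, y) = 1 - 2*y; no integer root y with |y| ≤ 4.
  x = 1: f_y(1, y) = 2*y - 2; vanishes at y ∈ {1}. (1, 1): f_x = 0, f = 0 — SINGULAR.
  x = 2: f_y(2, y) = 6*y - 7; no integer root y with |y| ≤ 4.
  x = 3: f_y(3, y) = 10*y - 14; no integer root y with |y| ≤ 4.
  x = 4: f_y(4, y) = 14*y - 23; no integer root y with |y| ≤ 4.
Only singular point on the grid: (1, 1).
Classify: substitute x = 1 + u, y = 1 + v and expand: f = -u**3 - u**2*v + 2*u*v**2 + v**2.
No constant or linear terms (consistent with a singular point). Quadratic part: v**2. Cubic part: -u**3 - u**2*v + 2*u*v**2.
The quadratic part v**2 is a perfect square, so there is a single (double) tangent line v = 0, i.e. y = 1. Restricting the cubic part to that line (v = 0) leaves -u**3 ≠ 0, so f is not divisible by v and the branch is v² ≈ u**3 to lowest order — this is a cusp.
Classification: cusp.


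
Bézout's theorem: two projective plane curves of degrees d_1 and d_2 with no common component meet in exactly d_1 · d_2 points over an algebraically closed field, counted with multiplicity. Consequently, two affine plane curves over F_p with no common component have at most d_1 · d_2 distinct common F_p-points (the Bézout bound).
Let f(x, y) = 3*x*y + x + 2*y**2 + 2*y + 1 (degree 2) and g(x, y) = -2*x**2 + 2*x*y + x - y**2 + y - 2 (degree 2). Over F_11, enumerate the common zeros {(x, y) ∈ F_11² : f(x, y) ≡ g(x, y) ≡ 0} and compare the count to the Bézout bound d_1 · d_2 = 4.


Common zeros: ∅; count = 0; Bézout bound = 4.

deg(f) = 2, deg(g) = 2, so Bézout bound = 4.
Scan x ∈ F_11. For each x, list the y ∈ F_11 with f(x, y) ≡ 0 and those with g(x, y) ≡ 0 (mod 11); the common zeros in that column are the intersection.
  x = 0: f ≡ 0 at y ∈ ∅; g ≡ 0 at y ∈ {5, 7}; common: ∅.
  x = 1: f ≡ 0 at y ∈ {5, 9}; g ≡ 0 at y ∈ ∅; common: ∅.
  x = 2: f ≡ 0 at y ∈ ∅; g ≡ 0 at y ∈ {7, 9}; common: ∅.
  x = 3: f ≡ 0 at y ∈ {3, 8}; g ≡ 0 at y ∈ {1, 6}; common: ∅.
  x = 4: f ≡ 0 at y ∈ ∅; g ≡ 0 at y ∈ {1, 8}; common: ∅.
  x = 5: f ≡ 0 at y ∈ ∅; g ≡ 0 at y ∈ ∅; common: ∅.
  x = 6: f ≡ 0 at y ∈ {2, 10}; g ≡ 0 at y ∈ ∅; common: ∅.
  x = 7: f ≡ 0 at y ∈ {1, 4}; g ≡ 0 at y ∈ ∅; common: ∅.
  x = 8: f ≡ 0 at y ∈ ∅; g ≡ 0 at y ∈ ∅; common: ∅.
  x = 9: f ≡ 0 at y ∈ ∅; g ≡ 0 at y ∈ {2, 6}; common: ∅.
  x = 10: f ≡ 0 at y ∈ {0, 6}; g ≡ 0 at y ∈ {2, 8}; common: ∅.
Collecting: common zeros = ∅, so the count is 0.
Comparison with the Bézout bound: 0 ≤ 4 = deg(f)·deg(g), as expected for curves with no common component (the affine F_11-count falls short of the bound because intersections may lie at infinity, over extension fields, or carry multiplicity).


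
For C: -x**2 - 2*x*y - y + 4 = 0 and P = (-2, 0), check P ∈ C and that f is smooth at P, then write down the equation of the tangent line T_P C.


Tangent line at P: 4*x + 3*y + 8 = 0.

Step 1: f(-2, 0) = 0, so P lies on C.
Step 2: partial derivatives
  f_x(x, y) = -2*x - 2*y, f_y(x, y) = -2*x - 1.
  f_x(P) = 4, f_y(P) = 3 (gradient nonzero, so P is smooth).
Step 3: tangent line at P: 4·(x − -2) + 3·(y − 0) = 0.
Expanding: 4*x + 3*y + 8 = 0.


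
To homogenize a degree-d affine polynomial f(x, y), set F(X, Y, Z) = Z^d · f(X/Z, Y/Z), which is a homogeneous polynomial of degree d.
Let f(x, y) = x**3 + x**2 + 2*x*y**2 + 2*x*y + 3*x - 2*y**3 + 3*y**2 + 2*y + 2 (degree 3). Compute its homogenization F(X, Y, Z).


F(X, Y, Z) = X**3 + X**2*Z + 2*X*Y**2 + 2*X*Y*Z + 3*X*Z**2 - 2*Y**3 + 3*Y**2*Z + 2*Y*Z**2 + 2*Z**3

deg(f) = 3.
Substitute x = X/Z, y = Y/Z into f, then multiply by Z^3.
  monomial 1·x^3·y^0 ↦ 1·X^3·Y^0·Z^0.
  monomial 1·x^2·y^0 ↦ 1·X^2·Y^0·Z^1.
  monomial 2·x^1·y^2 ↦ 2·X^1·Y^2·Z^0.
  monomial 2·x^1·y^1 ↦ 2·X^1·Y^1·Z^1.
  monomial 3·x^1·y^0 ↦ 3·X^1·Y^0·Z^2.
  monomial -2·x^0·y^3 ↦ -2·X^0·Y^3·Z^0.
  monomial 3·x^0·y^2 ↦ 3·X^0·Y^2·Z^1.
  monomial 2·x^0·y^1 ↦ 2·X^0·Y^1·Z^2.
  monomial 2·x^0·y^0 ↦ 2·X^0·Y^0·Z^3.
Collecting: F(X, Y, Z) = X**3 + X**2*Z + 2*X*Y**2 + 2*X*Y*Z + 3*X*Z**2 - 2*Y**3 + 3*Y**2*Z + 2*Y*Z**2 + 2*Z**3.


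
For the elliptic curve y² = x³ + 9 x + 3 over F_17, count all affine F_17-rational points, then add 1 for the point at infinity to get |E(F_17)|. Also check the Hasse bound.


Affine points = {(1, 8), (1, 9), (4, 1), (4, 16), (6, 1), (6, 16), (7, 1), (7, 16), (8, 3), (8, 14), (14, 0)}; affine count = 11; |E(F_17)| = 12.

Discriminant check: Δ ∝ 4a³ + 27b² = 4·9³ + 27·3² = 4·729 + 27·9 ≡ 14 (mod 17). Nonzero ⇒ E is nonsingular.
For each x ∈ F_17, compute rhs = x³ + 9·x + 3 mod 17, then count y ∈ F_17 with y² ≡ rhs.
  x = 0: rhs = 3, matching y values: none (0 points).
  x = 1: rhs = 13, matching y values: 8, 9 (2 points).
  x = 2: rhs = 12, matching y values: none (0 points).
  x = 3: rhs = 6, matching y values: none (0 points).
  x = 4: rhs = 1, matching y values: 1, 16 (2 points).
  x = 5: rhs = 3, matching y values: none (0 points).
  x = 6: rhs = 1, matching y values: 1, 16 (2 points).
  x = 7: rhs = 1, matching y values: 1, 16 (2 points).
  x = 8: rhs = 9, matching y values: 3, 14 (2 points).
  x = 9: rhs = 14, matching y values: none (0 points).
  x = 10: rhs = 5, matching y values: none (0 points).
  x = 11: rhs = 5, matching y values: none (0 points).
  x = 12: rhs = 3, matching y values: none (0 points).
  x = 13: rhs = 5, matching y values: none (0 points).
  x = 14: rhs = 0, matching y values: 0 (1 points).
  x = 15: rhs = 11, matching y values: none (0 points).
  x = 16: rhs = 10, matching y values: none (0 points).
Total affine count: 11.
Full point count |E(F_17)| = 11 + 1 = 12.
Hasse bound: |12 − (17+1)| = |-6| = 6 ≤ 2√17 ≈ 8.2462 ✓.


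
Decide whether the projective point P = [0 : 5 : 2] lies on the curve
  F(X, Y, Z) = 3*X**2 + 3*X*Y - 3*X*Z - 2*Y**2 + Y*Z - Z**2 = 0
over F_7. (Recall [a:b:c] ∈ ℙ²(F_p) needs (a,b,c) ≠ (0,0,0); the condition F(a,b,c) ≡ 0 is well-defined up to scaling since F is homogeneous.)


F(0,5,2) ≡ 5 (mod 7); P is NOT on the curve.

Evaluate F(0, 5, 2) term-by-term (mod 7).
  3*X**2 ↦ 3·0·1·1 = 0
  3*X*Y ↦ 3·0·5·1 = 0
  -3*X*Z ↦ -3·0·1·2 = 0
  -2*Y**2 ↦ -2·1·25·1 = -50
  Y*Z ↦ 1·1·5·2 = 10
  -Z**2 ↦ -1·1·1·4 = -4
Sum: F(0, 5, 2) = (0) + (0) + (0) + (-50) + (10) + (-4) = -44.
Reducing mod 7: -44 ≡ 5 (mod 7).
Since F(a, b, c) ≡ 5 ≠ 0 (mod 7), P does NOT lie on the curve.


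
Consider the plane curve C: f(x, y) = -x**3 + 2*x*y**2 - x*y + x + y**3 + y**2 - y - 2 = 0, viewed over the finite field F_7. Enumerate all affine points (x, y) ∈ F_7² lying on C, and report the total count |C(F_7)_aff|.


Affine F_7-points: {(1, 1), (1, 2), (2, 2), (4, 2), (4, 4), (4, 6), (5, 3), (6, 5)}; count = 8.

For each of the 49 pairs (x, y) ∈ F_7², evaluate f(x, y) mod 7. Record the zeros.
  x = 0: [0↦5, 1↦6, 2↦1, 3↦3, 4↦4, 5↦3, 6↦6]  zeros at y ∈ ∅
  x = 1: [0↦5, 1↦0, 2↦0, 3↦4, 4↦4, 5↦6, 6↦2]  zeros at y ∈ {1, 2}
  x = 2: [0↦6, 1↦2, 2↦0, 3↦6, 4↦5, 5↦3, 6↦6]  zeros at y ∈ {2}
  x = 3: [0↦2, 1↦6, 2↦2, 3↦3, 4↦1, 5↦2, 6↦5]  zeros at y ∈ ∅
  x = 4: [0↦1, 1↦6, 2↦0, 3↦3, 4↦0, 5↦4, 6↦0]  zeros at y ∈ {2, 4, 6}
  x = 5: [0↦4, 1↦3, 2↦2, 3↦0, 4↦3, 5↦3, 6↦6]  zeros at y ∈ {3}
  x = 6: [0↦5, 1↦5, 2↦2, 3↦2, 4↦4, 5↦0, 6↦3]  zeros at y ∈ {5}
Collecting zeros: affine points = {(1, 1), (1, 2), (2, 2), (4, 2), (4, 4), (4, 6), (5, 3), (6, 5)}.
Total count |C(F_7)_aff| = 8.


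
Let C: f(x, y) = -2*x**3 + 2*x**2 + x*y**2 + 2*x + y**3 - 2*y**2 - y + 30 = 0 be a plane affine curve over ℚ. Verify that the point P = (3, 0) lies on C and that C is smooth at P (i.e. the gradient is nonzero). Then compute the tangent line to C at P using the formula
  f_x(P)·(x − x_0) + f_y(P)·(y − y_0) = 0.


Tangent line at P: -40*x - y + 120 = 0.

Step 1: f(3, 0) = 0, so P lies on C.
Step 2: partial derivatives
  f_x(x, y) = -6*x**2 + 4*x + y**2 + 2, f_y(x, y) = 2*x*y + 3*y**2 - 4*y - 1.
  f_x(P) = -40, f_y(P) = -1 (gradient nonzero, so P is smooth).
Step 3: tangent line at P: -40·(x − 3) + -1·(y − 0) = 0.
Expanding: -40*x - y + 120 = 0.


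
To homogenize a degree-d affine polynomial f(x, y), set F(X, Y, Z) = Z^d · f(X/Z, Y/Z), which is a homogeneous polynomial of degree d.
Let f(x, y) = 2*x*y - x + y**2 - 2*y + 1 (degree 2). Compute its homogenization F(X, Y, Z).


F(X, Y, Z) = 2*X*Y - X*Z + Y**2 - 2*Y*Z + Z**2

deg(f) = 2.
Substitute x = X/Z, y = Y/Z into f, then multiply by Z^2.
  monomial 2·x^1·y^1 ↦ 2·X^1·Y^1·Z^0.
  monomial -1·x^1·y^0 ↦ -1·X^1·Y^0·Z^1.
  monomial 1·x^0·y^2 ↦ 1·X^0·Y^2·Z^0.
  monomial -2·x^0·y^1 ↦ -2·X^0·Y^1·Z^1.
  monomial 1·x^0·y^0 ↦ 1·X^0·Y^0·Z^2.
Collecting: F(X, Y, Z) = 2*X*Y - X*Z + Y**2 - 2*Y*Z + Z**2.


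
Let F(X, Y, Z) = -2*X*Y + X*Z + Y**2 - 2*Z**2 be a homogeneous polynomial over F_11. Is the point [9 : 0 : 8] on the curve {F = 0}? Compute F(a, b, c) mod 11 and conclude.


F(9,0,8) ≡ 10 (mod 11); P is NOT on the curve.

Evaluate F(9, 0, 8) term-by-term (mod 11).
  -2*X*Y ↦ -2·9·0·1 = 0
  X*Z ↦ 1·9·1·8 = 72
  Y**2 ↦ 1·1·0·1 = 0
  -2*Z**2 ↦ -2·1·1·64 = -128
Sum: F(9, 0, 8) = (0) + (72) + (0) + (-128) = -56.
Reducing mod 11: -56 ≡ 10 (mod 11).
Since F(a, b, c) ≡ 10 ≠ 0 (mod 11), P does NOT lie on the curve.
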